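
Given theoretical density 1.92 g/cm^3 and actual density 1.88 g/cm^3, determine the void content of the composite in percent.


Void% = (rho_theo - rho_actual)/rho_theo * 100 = (1.92 - 1.88)/1.92 * 100 = 2.08%

2.08%


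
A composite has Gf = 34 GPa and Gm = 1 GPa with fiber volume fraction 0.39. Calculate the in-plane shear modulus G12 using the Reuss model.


1/G12 = Vf/Gf + (1-Vf)/Gm = 0.39/34 + 0.61/1
G12 = 1.61 GPa

1.61 GPa


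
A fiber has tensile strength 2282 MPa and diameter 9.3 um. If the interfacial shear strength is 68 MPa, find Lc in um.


Lc = sigma_f * d / (2 * tau_i) = 2282 * 9.3 / (2 * 68) = 156.0 um

156.0 um


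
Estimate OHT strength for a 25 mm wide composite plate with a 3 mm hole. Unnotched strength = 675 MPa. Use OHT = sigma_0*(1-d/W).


OHT = sigma_0*(1-d/W) = 675*(1-3/25) = 594.0 MPa

594.0 MPa


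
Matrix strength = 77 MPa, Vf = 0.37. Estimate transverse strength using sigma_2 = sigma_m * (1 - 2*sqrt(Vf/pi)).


factor = 1 - 2*sqrt(0.37/pi) = 0.3136
sigma_2 = 77 * 0.3136 = 24.15 MPa

24.15 MPa


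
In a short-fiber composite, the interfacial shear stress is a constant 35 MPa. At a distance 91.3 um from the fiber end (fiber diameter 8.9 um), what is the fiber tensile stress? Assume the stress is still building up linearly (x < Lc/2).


Force balance: sigma_f * (pi*d^2/4) = tau * (pi*d) * x  ->  sigma_f = 4 * tau * x / d
sigma_f = 4 * 35 * 91.3 / 8.9 = 1436.2 MPa

1436.2 MPa


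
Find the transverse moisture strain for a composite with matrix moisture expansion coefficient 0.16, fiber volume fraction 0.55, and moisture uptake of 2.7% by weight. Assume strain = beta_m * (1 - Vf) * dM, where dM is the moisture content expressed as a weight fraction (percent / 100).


dM = 2.7/100 = 0.027
strain = beta_m * (1-Vf) * dM = 0.16 * 0.45 * 0.027 = 0.001944

0.001944


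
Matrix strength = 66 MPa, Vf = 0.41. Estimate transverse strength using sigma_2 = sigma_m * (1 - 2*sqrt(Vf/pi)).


factor = 1 - 2*sqrt(0.41/pi) = 0.2775
sigma_2 = 66 * 0.2775 = 18.31 MPa

18.31 MPa


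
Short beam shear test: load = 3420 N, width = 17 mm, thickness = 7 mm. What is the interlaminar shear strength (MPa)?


ILSS = 3F/(4bh) = 3*3420/(4*17*7) = 21.55 MPa

21.55 MPa


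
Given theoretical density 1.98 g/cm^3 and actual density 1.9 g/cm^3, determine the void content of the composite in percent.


Void% = (rho_theo - rho_actual)/rho_theo * 100 = (1.98 - 1.9)/1.98 * 100 = 4.04%

4.04%


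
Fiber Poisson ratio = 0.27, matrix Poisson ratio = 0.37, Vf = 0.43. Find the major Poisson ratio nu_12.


nu_12 = nu_f*Vf + nu_m*(1-Vf) = 0.27*0.43 + 0.37*0.57 = 0.327

0.327


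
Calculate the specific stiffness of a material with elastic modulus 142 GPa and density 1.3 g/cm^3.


Specific stiffness = E/rho = 142/1.3 = 109.2 GPa/(g/cm^3)

109.2 GPa/(g/cm^3)


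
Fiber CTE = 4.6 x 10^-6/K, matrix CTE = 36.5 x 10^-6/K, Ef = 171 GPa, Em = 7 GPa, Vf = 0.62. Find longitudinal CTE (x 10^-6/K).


E1 = Ef*Vf + Em*(1-Vf) = 108.68
alpha_1 = (alpha_f*Ef*Vf + alpha_m*Em*(1-Vf))/E1 = 5.38 x 10^-6/K

5.38 x 10^-6/K


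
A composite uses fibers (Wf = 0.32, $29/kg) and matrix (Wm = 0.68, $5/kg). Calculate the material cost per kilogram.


Cost = cost_f*Wf + cost_m*Wm = 29*0.32 + 5*0.68 = $12.68/kg

$12.68/kg


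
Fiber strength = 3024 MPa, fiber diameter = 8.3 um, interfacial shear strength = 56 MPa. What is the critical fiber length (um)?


Lc = sigma_f * d / (2 * tau_i) = 3024 * 8.3 / (2 * 56) = 224.1 um

224.1 um


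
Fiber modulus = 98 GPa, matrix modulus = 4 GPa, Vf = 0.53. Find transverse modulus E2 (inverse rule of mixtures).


1/E2 = Vf/Ef + (1-Vf)/Em = 0.53/98 + 0.47/4
E2 = 8.14 GPa

8.14 GPa


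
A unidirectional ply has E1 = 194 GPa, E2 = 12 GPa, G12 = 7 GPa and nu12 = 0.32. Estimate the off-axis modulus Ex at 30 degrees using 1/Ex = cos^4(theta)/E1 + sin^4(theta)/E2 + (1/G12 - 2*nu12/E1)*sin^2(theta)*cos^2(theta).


cos^4(30) = 0.5625, sin^4(30) = 0.0625, sin^2(30)*cos^2(30) = 0.1875
1/G12 - 2*nu12/E1 = 1/7 - 2*0.32/194 = 0.139558 GPa^-1
1/Ex = 0.5625/194 + 0.0625/12 + 0.139558*0.1875 = 0.034275 GPa^-1
Ex = 29.18 GPa

29.18 GPa


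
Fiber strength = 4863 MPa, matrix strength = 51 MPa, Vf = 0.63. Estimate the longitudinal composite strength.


sigma_1 = sigma_f*Vf + sigma_m*(1-Vf) = 4863*0.63 + 51*0.37 = 3082.6 MPa

3082.6 MPa


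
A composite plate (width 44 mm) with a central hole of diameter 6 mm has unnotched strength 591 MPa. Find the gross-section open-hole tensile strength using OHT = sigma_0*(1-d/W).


OHT = sigma_0*(1-d/W) = 591*(1-6/44) = 510.4 MPa

510.4 MPa


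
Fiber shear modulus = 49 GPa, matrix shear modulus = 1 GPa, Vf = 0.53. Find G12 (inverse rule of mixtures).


1/G12 = Vf/Gf + (1-Vf)/Gm = 0.53/49 + 0.47/1
G12 = 2.08 GPa

2.08 GPa


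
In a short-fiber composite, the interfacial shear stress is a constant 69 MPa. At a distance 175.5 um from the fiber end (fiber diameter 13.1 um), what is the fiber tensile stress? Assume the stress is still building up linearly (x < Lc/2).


Force balance: sigma_f * (pi*d^2/4) = tau * (pi*d) * x  ->  sigma_f = 4 * tau * x / d
sigma_f = 4 * 69 * 175.5 / 13.1 = 3697.6 MPa

3697.6 MPa


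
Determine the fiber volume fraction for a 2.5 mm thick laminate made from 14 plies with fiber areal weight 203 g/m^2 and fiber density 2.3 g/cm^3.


Vf = n * FAW / (rho_f * h * 1000) = 14 * 203 / (2.3 * 2.5 * 1000) = 0.4943

0.4943


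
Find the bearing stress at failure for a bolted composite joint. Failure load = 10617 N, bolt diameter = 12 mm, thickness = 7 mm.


sigma_br = F/(d*h) = 10617/(12*7) = 126.4 MPa

126.4 MPa


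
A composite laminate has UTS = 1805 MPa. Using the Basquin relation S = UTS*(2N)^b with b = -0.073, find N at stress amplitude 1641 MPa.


N = 0.5 * (S/UTS)^(1/b) = 0.5 * (1641/1805)^(1/-0.073) = 1.8436 cycles

1.8436 cycles


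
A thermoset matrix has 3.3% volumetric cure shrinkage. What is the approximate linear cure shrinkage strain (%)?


Linear shrinkage ≈ vol_shrink/3 = 3.3/3 = 1.1%

1.1%


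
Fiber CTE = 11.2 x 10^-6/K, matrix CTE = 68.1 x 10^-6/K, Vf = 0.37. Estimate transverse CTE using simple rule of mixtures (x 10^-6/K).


alpha_2 = alpha_f*Vf + alpha_m*(1-Vf) = 11.2*0.37 + 68.1*0.63 = 47.0 x 10^-6/K

47.0 x 10^-6/K


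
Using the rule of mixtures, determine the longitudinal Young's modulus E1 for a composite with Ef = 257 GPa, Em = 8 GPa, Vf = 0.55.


E1 = Ef*Vf + Em*(1-Vf) = 257*0.55 + 8*0.45 = 144.95 GPa

144.95 GPa


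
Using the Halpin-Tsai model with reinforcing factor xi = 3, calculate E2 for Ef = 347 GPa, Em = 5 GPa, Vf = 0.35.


eta = (Ef/Em - 1)/(Ef/Em + xi) = (69.4 - 1)/(69.4 + 3) = 0.9448
E2 = Em*(1+xi*eta*Vf)/(1-eta*Vf) = 14.88 GPa

14.88 GPa


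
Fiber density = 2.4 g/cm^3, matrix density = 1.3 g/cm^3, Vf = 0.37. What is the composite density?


rho_c = rho_f*Vf + rho_m*(1-Vf) = 2.4*0.37 + 1.3*0.63 = 1.707 g/cm^3

1.707 g/cm^3


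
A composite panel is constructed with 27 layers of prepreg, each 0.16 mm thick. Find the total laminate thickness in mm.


h = n * t_ply = 27 * 0.16 = 4.32 mm

4.32 mm


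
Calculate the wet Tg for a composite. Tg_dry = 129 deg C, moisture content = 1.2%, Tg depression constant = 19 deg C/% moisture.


Tg_wet = Tg_dry - k*moisture = 129 - 19*1.2 = 106.2 deg C

106.2 deg C


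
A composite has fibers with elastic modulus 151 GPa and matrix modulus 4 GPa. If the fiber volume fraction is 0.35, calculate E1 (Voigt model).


E1 = Ef*Vf + Em*(1-Vf) = 151*0.35 + 4*0.65 = 55.45 GPa

55.45 GPa


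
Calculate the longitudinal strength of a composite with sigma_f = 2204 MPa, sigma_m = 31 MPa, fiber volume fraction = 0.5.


sigma_1 = sigma_f*Vf + sigma_m*(1-Vf) = 2204*0.5 + 31*0.5 = 1117.5 MPa

1117.5 MPa


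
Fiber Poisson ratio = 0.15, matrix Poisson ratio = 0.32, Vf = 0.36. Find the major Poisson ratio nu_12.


nu_12 = nu_f*Vf + nu_m*(1-Vf) = 0.15*0.36 + 0.32*0.64 = 0.2588

0.2588


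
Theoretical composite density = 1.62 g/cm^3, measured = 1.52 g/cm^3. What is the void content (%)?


Void% = (rho_theo - rho_actual)/rho_theo * 100 = (1.62 - 1.52)/1.62 * 100 = 6.17%

6.17%


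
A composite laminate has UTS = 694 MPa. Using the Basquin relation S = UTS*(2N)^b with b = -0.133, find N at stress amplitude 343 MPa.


N = 0.5 * (S/UTS)^(1/b) = 0.5 * (343/694)^(1/-0.133) = 100.0491 cycles

100.0491 cycles


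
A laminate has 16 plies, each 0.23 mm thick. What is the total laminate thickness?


h = n * t_ply = 16 * 0.23 = 3.68 mm

3.68 mm


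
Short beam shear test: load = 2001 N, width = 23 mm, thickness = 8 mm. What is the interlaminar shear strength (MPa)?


ILSS = 3F/(4bh) = 3*2001/(4*23*8) = 8.16 MPa

8.16 MPa


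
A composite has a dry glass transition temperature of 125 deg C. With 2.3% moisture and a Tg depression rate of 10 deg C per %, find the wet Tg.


Tg_wet = Tg_dry - k*moisture = 125 - 10*2.3 = 102.0 deg C

102.0 deg C


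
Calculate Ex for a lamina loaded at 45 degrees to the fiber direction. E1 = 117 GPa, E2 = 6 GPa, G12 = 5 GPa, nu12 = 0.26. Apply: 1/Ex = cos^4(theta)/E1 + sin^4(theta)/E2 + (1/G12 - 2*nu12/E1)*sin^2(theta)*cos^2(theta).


cos^4(45) = 0.25, sin^4(45) = 0.25, sin^2(45)*cos^2(45) = 0.25
1/G12 - 2*nu12/E1 = 1/5 - 2*0.26/117 = 0.195556 GPa^-1
1/Ex = 0.25/117 + 0.25/6 + 0.195556*0.25 = 0.0926923 GPa^-1
Ex = 10.79 GPa

10.79 GPa


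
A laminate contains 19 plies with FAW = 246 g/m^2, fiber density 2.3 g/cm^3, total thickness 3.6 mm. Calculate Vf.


Vf = n * FAW / (rho_f * h * 1000) = 19 * 246 / (2.3 * 3.6 * 1000) = 0.5645

0.5645


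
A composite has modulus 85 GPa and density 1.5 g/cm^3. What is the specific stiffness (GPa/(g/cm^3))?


Specific stiffness = E/rho = 85/1.5 = 56.7 GPa/(g/cm^3)

56.7 GPa/(g/cm^3)


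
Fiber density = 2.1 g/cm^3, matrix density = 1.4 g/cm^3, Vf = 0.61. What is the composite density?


rho_c = rho_f*Vf + rho_m*(1-Vf) = 2.1*0.61 + 1.4*0.39 = 1.827 g/cm^3

1.827 g/cm^3


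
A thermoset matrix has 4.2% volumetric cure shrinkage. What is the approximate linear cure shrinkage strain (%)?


Linear shrinkage ≈ vol_shrink/3 = 4.2/3 = 1.4%

1.4%


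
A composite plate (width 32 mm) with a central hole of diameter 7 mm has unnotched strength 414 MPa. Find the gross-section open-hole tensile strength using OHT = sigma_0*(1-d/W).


OHT = sigma_0*(1-d/W) = 414*(1-7/32) = 323.4 MPa

323.4 MPa


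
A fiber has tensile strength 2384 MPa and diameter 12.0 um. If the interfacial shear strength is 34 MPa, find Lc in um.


Lc = sigma_f * d / (2 * tau_i) = 2384 * 12.0 / (2 * 34) = 420.7 um

420.7 um


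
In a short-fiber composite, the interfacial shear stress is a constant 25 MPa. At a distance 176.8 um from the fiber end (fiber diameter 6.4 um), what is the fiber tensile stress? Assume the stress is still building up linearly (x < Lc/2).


Force balance: sigma_f * (pi*d^2/4) = tau * (pi*d) * x  ->  sigma_f = 4 * tau * x / d
sigma_f = 4 * 25 * 176.8 / 6.4 = 2762.5 MPa

2762.5 MPa


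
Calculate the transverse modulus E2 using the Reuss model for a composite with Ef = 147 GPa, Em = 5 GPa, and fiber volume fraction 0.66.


1/E2 = Vf/Ef + (1-Vf)/Em = 0.66/147 + 0.34/5
E2 = 13.8 GPa

13.8 GPa


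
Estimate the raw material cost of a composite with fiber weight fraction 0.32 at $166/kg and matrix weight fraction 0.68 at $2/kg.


Cost = cost_f*Wf + cost_m*Wm = 166*0.32 + 2*0.68 = $54.48/kg

$54.48/kg


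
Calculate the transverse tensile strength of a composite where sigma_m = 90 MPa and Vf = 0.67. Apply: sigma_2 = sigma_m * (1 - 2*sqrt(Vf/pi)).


factor = 1 - 2*sqrt(0.67/pi) = 0.0764
sigma_2 = 90 * 0.0764 = 6.87 MPa

6.87 MPa


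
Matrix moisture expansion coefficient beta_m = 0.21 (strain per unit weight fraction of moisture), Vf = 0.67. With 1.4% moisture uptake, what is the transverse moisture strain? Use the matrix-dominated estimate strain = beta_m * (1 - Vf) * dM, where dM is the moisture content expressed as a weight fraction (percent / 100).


dM = 1.4/100 = 0.014
strain = beta_m * (1-Vf) * dM = 0.21 * 0.33 * 0.014 = 0.0009702

0.0009702


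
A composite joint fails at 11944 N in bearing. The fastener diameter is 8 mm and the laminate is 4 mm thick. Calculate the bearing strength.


sigma_br = F/(d*h) = 11944/(8*4) = 373.3 MPa

373.3 MPa


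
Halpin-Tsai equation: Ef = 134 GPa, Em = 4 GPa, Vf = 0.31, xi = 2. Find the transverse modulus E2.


eta = (Ef/Em - 1)/(Ef/Em + xi) = (33.5 - 1)/(33.5 + 2) = 0.9155
E2 = Em*(1+xi*eta*Vf)/(1-eta*Vf) = 8.76 GPa

8.76 GPa


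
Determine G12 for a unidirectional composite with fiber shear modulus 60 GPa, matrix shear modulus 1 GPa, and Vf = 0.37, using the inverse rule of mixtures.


1/G12 = Vf/Gf + (1-Vf)/Gm = 0.37/60 + 0.63/1
G12 = 1.57 GPa

1.57 GPa


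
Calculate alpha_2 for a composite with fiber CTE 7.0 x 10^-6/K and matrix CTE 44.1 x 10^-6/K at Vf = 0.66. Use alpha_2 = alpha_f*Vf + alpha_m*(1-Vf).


alpha_2 = alpha_f*Vf + alpha_m*(1-Vf) = 7.0*0.66 + 44.1*0.34 = 19.6 x 10^-6/K

19.6 x 10^-6/K


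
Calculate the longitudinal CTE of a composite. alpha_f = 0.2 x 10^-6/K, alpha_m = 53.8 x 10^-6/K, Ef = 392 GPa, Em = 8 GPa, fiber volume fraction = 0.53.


E1 = Ef*Vf + Em*(1-Vf) = 211.52
alpha_1 = (alpha_f*Ef*Vf + alpha_m*Em*(1-Vf))/E1 = 1.15 x 10^-6/K

1.15 x 10^-6/K


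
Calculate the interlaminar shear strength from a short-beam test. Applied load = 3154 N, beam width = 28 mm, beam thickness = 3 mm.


ILSS = 3F/(4bh) = 3*3154/(4*28*3) = 28.16 MPa

28.16 MPa


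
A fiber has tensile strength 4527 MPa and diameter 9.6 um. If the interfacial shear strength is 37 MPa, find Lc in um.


Lc = sigma_f * d / (2 * tau_i) = 4527 * 9.6 / (2 * 37) = 587.3 um

587.3 um


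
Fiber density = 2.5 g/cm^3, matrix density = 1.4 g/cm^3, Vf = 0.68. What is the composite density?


rho_c = rho_f*Vf + rho_m*(1-Vf) = 2.5*0.68 + 1.4*0.32 = 2.148 g/cm^3

2.148 g/cm^3


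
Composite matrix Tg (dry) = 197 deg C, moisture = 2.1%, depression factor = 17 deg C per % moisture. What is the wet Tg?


Tg_wet = Tg_dry - k*moisture = 197 - 17*2.1 = 161.3 deg C

161.3 deg C


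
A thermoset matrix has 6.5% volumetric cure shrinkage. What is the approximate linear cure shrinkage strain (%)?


Linear shrinkage ≈ vol_shrink/3 = 6.5/3 = 2.167%

2.167%


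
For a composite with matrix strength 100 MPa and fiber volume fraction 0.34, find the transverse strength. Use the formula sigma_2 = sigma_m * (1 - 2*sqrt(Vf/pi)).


factor = 1 - 2*sqrt(0.34/pi) = 0.342
sigma_2 = 100 * 0.342 = 34.2 MPa

34.2 MPa


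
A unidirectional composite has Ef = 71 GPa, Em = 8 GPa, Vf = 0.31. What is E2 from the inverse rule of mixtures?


1/E2 = Vf/Ef + (1-Vf)/Em = 0.31/71 + 0.69/8
E2 = 11.04 GPa

11.04 GPa


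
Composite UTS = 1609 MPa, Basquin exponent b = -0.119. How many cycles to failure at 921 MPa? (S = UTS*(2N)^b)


N = 0.5 * (S/UTS)^(1/b) = 0.5 * (921/1609)^(1/-0.119) = 54.3343 cycles

54.3343 cycles


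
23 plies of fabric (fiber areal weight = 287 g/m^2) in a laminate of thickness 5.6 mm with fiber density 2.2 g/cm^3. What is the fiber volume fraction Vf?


Vf = n * FAW / (rho_f * h * 1000) = 23 * 287 / (2.2 * 5.6 * 1000) = 0.5358

0.5358


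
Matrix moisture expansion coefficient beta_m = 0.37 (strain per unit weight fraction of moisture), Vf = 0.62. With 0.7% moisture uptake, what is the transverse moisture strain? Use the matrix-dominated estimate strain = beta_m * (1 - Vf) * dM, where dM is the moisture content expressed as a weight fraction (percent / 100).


dM = 0.7/100 = 0.007
strain = beta_m * (1-Vf) * dM = 0.37 * 0.38 * 0.007 = 0.0009842

0.0009842


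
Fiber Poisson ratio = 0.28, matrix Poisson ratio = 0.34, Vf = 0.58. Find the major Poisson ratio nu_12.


nu_12 = nu_f*Vf + nu_m*(1-Vf) = 0.28*0.58 + 0.34*0.42 = 0.3052

0.3052


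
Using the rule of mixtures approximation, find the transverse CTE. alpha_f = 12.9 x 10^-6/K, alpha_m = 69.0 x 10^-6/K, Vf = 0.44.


alpha_2 = alpha_f*Vf + alpha_m*(1-Vf) = 12.9*0.44 + 69.0*0.56 = 44.3 x 10^-6/K

44.3 x 10^-6/K


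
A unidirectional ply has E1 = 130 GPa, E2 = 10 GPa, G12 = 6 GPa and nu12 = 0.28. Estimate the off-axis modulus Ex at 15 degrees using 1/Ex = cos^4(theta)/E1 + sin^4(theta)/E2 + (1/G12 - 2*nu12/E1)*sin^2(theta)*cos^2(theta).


cos^4(15) = 0.870513, sin^4(15) = 0.004487, sin^2(15)*cos^2(15) = 0.0625
1/G12 - 2*nu12/E1 = 1/6 - 2*0.28/130 = 0.162359 GPa^-1
1/Ex = 0.870513/130 + 0.004487/10 + 0.162359*0.0625 = 0.0172924 GPa^-1
Ex = 57.83 GPa

57.83 GPa


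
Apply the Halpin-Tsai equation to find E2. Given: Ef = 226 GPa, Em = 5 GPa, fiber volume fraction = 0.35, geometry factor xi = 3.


eta = (Ef/Em - 1)/(Ef/Em + xi) = (45.2 - 1)/(45.2 + 3) = 0.917
E2 = Em*(1+xi*eta*Vf)/(1-eta*Vf) = 14.45 GPa

14.45 GPa


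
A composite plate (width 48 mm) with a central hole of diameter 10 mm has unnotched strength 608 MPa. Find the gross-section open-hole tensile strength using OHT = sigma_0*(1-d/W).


OHT = sigma_0*(1-d/W) = 608*(1-10/48) = 481.3 MPa

481.3 MPa


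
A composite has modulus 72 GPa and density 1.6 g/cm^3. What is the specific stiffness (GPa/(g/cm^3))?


Specific stiffness = E/rho = 72/1.6 = 45.0 GPa/(g/cm^3)

45.0 GPa/(g/cm^3)


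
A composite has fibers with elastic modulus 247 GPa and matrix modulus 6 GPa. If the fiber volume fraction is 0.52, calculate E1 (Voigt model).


E1 = Ef*Vf + Em*(1-Vf) = 247*0.52 + 6*0.48 = 131.32 GPa

131.32 GPa


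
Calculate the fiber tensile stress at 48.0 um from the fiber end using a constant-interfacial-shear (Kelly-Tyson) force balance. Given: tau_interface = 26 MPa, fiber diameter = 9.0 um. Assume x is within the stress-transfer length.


Force balance: sigma_f * (pi*d^2/4) = tau * (pi*d) * x  ->  sigma_f = 4 * tau * x / d
sigma_f = 4 * 26 * 48.0 / 9.0 = 554.7 MPa

554.7 MPa


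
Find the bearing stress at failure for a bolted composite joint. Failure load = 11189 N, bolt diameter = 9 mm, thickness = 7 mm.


sigma_br = F/(d*h) = 11189/(9*7) = 177.6 MPa

177.6 MPa


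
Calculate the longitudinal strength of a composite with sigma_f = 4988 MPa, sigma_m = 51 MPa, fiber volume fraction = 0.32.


sigma_1 = sigma_f*Vf + sigma_m*(1-Vf) = 4988*0.32 + 51*0.68 = 1630.8 MPa

1630.8 MPa


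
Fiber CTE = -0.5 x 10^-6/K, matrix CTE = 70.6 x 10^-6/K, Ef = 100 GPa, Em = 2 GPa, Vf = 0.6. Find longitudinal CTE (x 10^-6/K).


E1 = Ef*Vf + Em*(1-Vf) = 60.8
alpha_1 = (alpha_f*Ef*Vf + alpha_m*Em*(1-Vf))/E1 = 0.44 x 10^-6/K

0.44 x 10^-6/K


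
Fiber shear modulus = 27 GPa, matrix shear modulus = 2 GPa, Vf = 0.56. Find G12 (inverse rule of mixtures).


1/G12 = Vf/Gf + (1-Vf)/Gm = 0.56/27 + 0.44/2
G12 = 4.15 GPa

4.15 GPa


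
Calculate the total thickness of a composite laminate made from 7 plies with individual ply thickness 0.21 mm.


h = n * t_ply = 7 * 0.21 = 1.47 mm

1.47 mm


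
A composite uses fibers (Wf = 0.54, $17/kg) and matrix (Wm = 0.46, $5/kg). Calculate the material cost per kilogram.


Cost = cost_f*Wf + cost_m*Wm = 17*0.54 + 5*0.46 = $11.48/kg

$11.48/kg


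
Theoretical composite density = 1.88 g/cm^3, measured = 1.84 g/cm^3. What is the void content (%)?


Void% = (rho_theo - rho_actual)/rho_theo * 100 = (1.88 - 1.84)/1.88 * 100 = 2.13%

2.13%


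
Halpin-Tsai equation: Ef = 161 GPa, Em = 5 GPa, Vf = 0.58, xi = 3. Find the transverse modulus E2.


eta = (Ef/Em - 1)/(Ef/Em + xi) = (32.2 - 1)/(32.2 + 3) = 0.8864
E2 = Em*(1+xi*eta*Vf)/(1-eta*Vf) = 26.16 GPa

26.16 GPa


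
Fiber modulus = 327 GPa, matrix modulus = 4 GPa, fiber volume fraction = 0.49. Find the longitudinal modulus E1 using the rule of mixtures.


E1 = Ef*Vf + Em*(1-Vf) = 327*0.49 + 4*0.51 = 162.27 GPa

162.27 GPa


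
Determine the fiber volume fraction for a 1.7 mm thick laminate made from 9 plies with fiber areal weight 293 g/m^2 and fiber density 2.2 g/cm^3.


Vf = n * FAW / (rho_f * h * 1000) = 9 * 293 / (2.2 * 1.7 * 1000) = 0.7051

0.7051


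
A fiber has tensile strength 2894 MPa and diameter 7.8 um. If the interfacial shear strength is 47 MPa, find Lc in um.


Lc = sigma_f * d / (2 * tau_i) = 2894 * 7.8 / (2 * 47) = 240.1 um

240.1 um


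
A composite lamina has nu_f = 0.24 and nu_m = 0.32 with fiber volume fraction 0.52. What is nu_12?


nu_12 = nu_f*Vf + nu_m*(1-Vf) = 0.24*0.52 + 0.32*0.48 = 0.2784

0.2784


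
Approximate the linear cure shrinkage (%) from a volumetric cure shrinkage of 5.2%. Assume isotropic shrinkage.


Linear shrinkage ≈ vol_shrink/3 = 5.2/3 = 1.733%

1.733%


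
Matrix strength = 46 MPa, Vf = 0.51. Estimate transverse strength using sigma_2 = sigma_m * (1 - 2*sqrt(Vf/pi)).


factor = 1 - 2*sqrt(0.51/pi) = 0.1942
sigma_2 = 46 * 0.1942 = 8.93 MPa

8.93 MPa


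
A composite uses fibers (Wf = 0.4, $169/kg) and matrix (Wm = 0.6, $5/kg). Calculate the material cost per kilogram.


Cost = cost_f*Wf + cost_m*Wm = 169*0.4 + 5*0.6 = $70.6/kg

$70.6/kg


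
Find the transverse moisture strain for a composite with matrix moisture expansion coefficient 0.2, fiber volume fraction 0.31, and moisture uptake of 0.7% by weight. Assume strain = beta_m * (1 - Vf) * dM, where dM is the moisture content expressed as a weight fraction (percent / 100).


dM = 0.7/100 = 0.007
strain = beta_m * (1-Vf) * dM = 0.2 * 0.69 * 0.007 = 0.000966

0.000966


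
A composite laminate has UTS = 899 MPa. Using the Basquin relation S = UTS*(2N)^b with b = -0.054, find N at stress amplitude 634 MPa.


N = 0.5 * (S/UTS)^(1/b) = 0.5 * (634/899)^(1/-0.054) = 321.8709 cycles

321.8709 cycles


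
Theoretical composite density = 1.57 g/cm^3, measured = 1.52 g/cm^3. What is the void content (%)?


Void% = (rho_theo - rho_actual)/rho_theo * 100 = (1.57 - 1.52)/1.57 * 100 = 3.18%

3.18%


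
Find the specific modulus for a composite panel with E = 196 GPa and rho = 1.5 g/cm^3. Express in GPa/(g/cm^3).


Specific stiffness = E/rho = 196/1.5 = 130.7 GPa/(g/cm^3)

130.7 GPa/(g/cm^3)


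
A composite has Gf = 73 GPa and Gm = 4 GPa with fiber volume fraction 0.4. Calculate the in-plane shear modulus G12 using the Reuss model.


1/G12 = Vf/Gf + (1-Vf)/Gm = 0.4/73 + 0.6/4
G12 = 6.43 GPa

6.43 GPa


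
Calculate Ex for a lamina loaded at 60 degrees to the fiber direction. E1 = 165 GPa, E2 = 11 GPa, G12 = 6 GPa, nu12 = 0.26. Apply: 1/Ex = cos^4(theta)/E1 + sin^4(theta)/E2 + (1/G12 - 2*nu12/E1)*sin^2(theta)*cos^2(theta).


cos^4(60) = 0.0625, sin^4(60) = 0.5625, sin^2(60)*cos^2(60) = 0.1875
1/G12 - 2*nu12/E1 = 1/6 - 2*0.26/165 = 0.163515 GPa^-1
1/Ex = 0.0625/165 + 0.5625/11 + 0.163515*0.1875 = 0.0821742 GPa^-1
Ex = 12.17 GPa

12.17 GPa


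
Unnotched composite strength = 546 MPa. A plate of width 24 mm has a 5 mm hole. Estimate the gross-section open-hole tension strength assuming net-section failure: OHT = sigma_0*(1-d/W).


OHT = sigma_0*(1-d/W) = 546*(1-5/24) = 432.3 MPa

432.3 MPa


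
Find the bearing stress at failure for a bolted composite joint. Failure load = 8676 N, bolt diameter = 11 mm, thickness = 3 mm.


sigma_br = F/(d*h) = 8676/(11*3) = 262.9 MPa

262.9 MPa


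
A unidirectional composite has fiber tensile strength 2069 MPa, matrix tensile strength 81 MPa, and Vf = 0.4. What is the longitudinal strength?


sigma_1 = sigma_f*Vf + sigma_m*(1-Vf) = 2069*0.4 + 81*0.6 = 876.2 MPa

876.2 MPa


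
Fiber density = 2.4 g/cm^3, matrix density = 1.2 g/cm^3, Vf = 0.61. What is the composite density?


rho_c = rho_f*Vf + rho_m*(1-Vf) = 2.4*0.61 + 1.2*0.39 = 1.932 g/cm^3

1.932 g/cm^3


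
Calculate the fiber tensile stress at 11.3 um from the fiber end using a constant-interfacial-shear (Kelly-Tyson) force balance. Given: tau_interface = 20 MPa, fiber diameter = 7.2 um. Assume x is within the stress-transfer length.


Force balance: sigma_f * (pi*d^2/4) = tau * (pi*d) * x  ->  sigma_f = 4 * tau * x / d
sigma_f = 4 * 20 * 11.3 / 7.2 = 125.6 MPa

125.6 MPa


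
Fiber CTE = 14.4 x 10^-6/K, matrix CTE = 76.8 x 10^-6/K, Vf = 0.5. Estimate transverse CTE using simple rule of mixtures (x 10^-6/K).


alpha_2 = alpha_f*Vf + alpha_m*(1-Vf) = 14.4*0.5 + 76.8*0.5 = 45.6 x 10^-6/K

45.6 x 10^-6/K


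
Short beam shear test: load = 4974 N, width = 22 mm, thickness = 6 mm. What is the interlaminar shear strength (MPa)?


ILSS = 3F/(4bh) = 3*4974/(4*22*6) = 28.26 MPa

28.26 MPa


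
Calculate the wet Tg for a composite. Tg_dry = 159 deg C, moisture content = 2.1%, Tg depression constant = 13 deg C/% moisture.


Tg_wet = Tg_dry - k*moisture = 159 - 13*2.1 = 131.7 deg C

131.7 deg C


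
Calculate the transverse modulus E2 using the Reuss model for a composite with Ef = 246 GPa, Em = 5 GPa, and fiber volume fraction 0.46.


1/E2 = Vf/Ef + (1-Vf)/Em = 0.46/246 + 0.54/5
E2 = 9.1 GPa

9.1 GPa


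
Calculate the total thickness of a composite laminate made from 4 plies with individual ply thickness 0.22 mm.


h = n * t_ply = 4 * 0.22 = 0.88 mm

0.88 mm


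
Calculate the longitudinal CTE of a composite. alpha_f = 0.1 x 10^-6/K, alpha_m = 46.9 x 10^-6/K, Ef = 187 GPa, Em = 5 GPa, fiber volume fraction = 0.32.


E1 = Ef*Vf + Em*(1-Vf) = 63.24
alpha_1 = (alpha_f*Ef*Vf + alpha_m*Em*(1-Vf))/E1 = 2.62 x 10^-6/K

2.62 x 10^-6/K


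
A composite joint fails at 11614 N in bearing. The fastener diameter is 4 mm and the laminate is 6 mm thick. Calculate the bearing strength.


sigma_br = F/(d*h) = 11614/(4*6) = 483.9 MPa

483.9 MPa


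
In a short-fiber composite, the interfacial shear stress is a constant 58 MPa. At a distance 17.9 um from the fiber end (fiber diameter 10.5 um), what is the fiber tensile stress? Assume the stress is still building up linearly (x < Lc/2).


Force balance: sigma_f * (pi*d^2/4) = tau * (pi*d) * x  ->  sigma_f = 4 * tau * x / d
sigma_f = 4 * 58 * 17.9 / 10.5 = 395.5 MPa

395.5 MPa


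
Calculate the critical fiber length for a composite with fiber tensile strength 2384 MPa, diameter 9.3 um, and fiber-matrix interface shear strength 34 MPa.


Lc = sigma_f * d / (2 * tau_i) = 2384 * 9.3 / (2 * 34) = 326.0 um

326.0 um


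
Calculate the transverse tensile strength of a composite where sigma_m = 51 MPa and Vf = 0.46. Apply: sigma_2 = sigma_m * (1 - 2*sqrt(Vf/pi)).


factor = 1 - 2*sqrt(0.46/pi) = 0.2347
sigma_2 = 51 * 0.2347 = 11.97 MPa

11.97 MPa


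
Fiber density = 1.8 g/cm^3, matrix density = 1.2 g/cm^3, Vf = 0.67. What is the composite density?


rho_c = rho_f*Vf + rho_m*(1-Vf) = 1.8*0.67 + 1.2*0.33 = 1.602 g/cm^3

1.602 g/cm^3


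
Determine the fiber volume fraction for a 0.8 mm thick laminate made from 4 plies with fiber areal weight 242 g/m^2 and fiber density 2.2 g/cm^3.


Vf = n * FAW / (rho_f * h * 1000) = 4 * 242 / (2.2 * 0.8 * 1000) = 0.55

0.55


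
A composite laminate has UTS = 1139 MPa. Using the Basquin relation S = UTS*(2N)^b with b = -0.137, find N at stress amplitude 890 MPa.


N = 0.5 * (S/UTS)^(1/b) = 0.5 * (890/1139)^(1/-0.137) = 3.0267 cycles

3.0267 cycles


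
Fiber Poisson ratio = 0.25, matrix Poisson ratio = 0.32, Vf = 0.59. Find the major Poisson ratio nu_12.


nu_12 = nu_f*Vf + nu_m*(1-Vf) = 0.25*0.59 + 0.32*0.41 = 0.2787

0.2787


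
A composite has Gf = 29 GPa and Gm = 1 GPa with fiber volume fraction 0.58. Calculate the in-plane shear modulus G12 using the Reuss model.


1/G12 = Vf/Gf + (1-Vf)/Gm = 0.58/29 + 0.42/1
G12 = 2.27 GPa

2.27 GPa


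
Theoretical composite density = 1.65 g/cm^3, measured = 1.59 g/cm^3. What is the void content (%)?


Void% = (rho_theo - rho_actual)/rho_theo * 100 = (1.65 - 1.59)/1.65 * 100 = 3.64%

3.64%


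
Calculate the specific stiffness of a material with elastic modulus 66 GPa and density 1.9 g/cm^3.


Specific stiffness = E/rho = 66/1.9 = 34.7 GPa/(g/cm^3)

34.7 GPa/(g/cm^3)


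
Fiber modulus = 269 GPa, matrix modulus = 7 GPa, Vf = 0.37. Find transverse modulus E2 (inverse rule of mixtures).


1/E2 = Vf/Ef + (1-Vf)/Em = 0.37/269 + 0.63/7
E2 = 10.94 GPa

10.94 GPa


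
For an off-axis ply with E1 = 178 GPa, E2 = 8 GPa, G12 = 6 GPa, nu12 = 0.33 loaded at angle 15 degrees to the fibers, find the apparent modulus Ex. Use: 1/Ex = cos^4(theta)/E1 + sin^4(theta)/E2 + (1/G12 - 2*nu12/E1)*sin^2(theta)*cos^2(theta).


cos^4(15) = 0.870513, sin^4(15) = 0.004487, sin^2(15)*cos^2(15) = 0.0625
1/G12 - 2*nu12/E1 = 1/6 - 2*0.33/178 = 0.162959 GPa^-1
1/Ex = 0.870513/178 + 0.004487/8 + 0.162959*0.0625 = 0.0156364 GPa^-1
Ex = 63.95 GPa

63.95 GPa


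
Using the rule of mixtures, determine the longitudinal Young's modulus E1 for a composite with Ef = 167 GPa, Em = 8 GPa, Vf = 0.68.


E1 = Ef*Vf + Em*(1-Vf) = 167*0.68 + 8*0.32 = 116.12 GPa

116.12 GPa


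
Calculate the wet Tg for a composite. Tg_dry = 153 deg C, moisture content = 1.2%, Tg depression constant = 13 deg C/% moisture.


Tg_wet = Tg_dry - k*moisture = 153 - 13*1.2 = 137.4 deg C

137.4 deg C


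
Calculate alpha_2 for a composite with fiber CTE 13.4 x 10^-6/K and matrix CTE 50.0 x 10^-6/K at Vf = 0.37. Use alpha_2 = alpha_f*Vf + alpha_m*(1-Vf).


alpha_2 = alpha_f*Vf + alpha_m*(1-Vf) = 13.4*0.37 + 50.0*0.63 = 36.5 x 10^-6/K

36.5 x 10^-6/K


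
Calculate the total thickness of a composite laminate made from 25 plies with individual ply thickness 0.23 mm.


h = n * t_ply = 25 * 0.23 = 5.75 mm

5.75 mm


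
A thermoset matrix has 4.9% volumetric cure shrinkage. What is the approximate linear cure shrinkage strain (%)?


Linear shrinkage ≈ vol_shrink/3 = 4.9/3 = 1.633%

1.633%


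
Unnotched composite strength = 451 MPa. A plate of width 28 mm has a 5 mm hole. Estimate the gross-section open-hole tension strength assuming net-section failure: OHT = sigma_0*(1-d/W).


OHT = sigma_0*(1-d/W) = 451*(1-5/28) = 370.5 MPa

370.5 MPa


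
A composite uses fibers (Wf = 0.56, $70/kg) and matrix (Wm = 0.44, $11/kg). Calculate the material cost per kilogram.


Cost = cost_f*Wf + cost_m*Wm = 70*0.56 + 11*0.44 = $44.04/kg

$44.04/kg


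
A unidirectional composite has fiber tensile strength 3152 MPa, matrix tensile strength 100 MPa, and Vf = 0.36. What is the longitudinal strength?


sigma_1 = sigma_f*Vf + sigma_m*(1-Vf) = 3152*0.36 + 100*0.64 = 1198.7 MPa

1198.7 MPa


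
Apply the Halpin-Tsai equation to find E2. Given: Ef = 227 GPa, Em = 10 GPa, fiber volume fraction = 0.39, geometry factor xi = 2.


eta = (Ef/Em - 1)/(Ef/Em + xi) = (22.7 - 1)/(22.7 + 2) = 0.8785
E2 = Em*(1+xi*eta*Vf)/(1-eta*Vf) = 25.64 GPa

25.64 GPa


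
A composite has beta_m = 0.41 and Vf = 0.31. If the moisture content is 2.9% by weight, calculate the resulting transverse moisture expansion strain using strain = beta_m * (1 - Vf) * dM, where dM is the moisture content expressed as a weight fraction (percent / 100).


dM = 2.9/100 = 0.029
strain = beta_m * (1-Vf) * dM = 0.41 * 0.69 * 0.029 = 0.0082041

0.0082041


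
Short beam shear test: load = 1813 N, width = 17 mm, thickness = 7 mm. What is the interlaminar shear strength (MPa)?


ILSS = 3F/(4bh) = 3*1813/(4*17*7) = 11.43 MPa

11.43 MPa


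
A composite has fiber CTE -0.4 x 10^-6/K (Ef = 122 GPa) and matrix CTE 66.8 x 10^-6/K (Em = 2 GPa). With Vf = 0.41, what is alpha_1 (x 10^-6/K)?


E1 = Ef*Vf + Em*(1-Vf) = 51.2
alpha_1 = (alpha_f*Ef*Vf + alpha_m*Em*(1-Vf))/E1 = 1.15 x 10^-6/K

1.15 x 10^-6/K


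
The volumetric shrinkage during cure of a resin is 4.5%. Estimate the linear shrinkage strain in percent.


Linear shrinkage ≈ vol_shrink/3 = 4.5/3 = 1.5%

1.5%


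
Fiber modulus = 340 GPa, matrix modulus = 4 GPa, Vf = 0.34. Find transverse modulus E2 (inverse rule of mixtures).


1/E2 = Vf/Ef + (1-Vf)/Em = 0.34/340 + 0.66/4
E2 = 6.02 GPa

6.02 GPa


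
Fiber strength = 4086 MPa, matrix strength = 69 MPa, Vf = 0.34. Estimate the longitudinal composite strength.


sigma_1 = sigma_f*Vf + sigma_m*(1-Vf) = 4086*0.34 + 69*0.66 = 1434.8 MPa

1434.8 MPa


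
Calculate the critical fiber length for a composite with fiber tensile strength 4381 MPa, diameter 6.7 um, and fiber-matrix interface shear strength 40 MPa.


Lc = sigma_f * d / (2 * tau_i) = 4381 * 6.7 / (2 * 40) = 366.9 um

366.9 um


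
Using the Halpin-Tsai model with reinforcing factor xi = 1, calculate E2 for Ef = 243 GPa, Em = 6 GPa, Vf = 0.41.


eta = (Ef/Em - 1)/(Ef/Em + xi) = (40.5 - 1)/(40.5 + 1) = 0.9518
E2 = Em*(1+xi*eta*Vf)/(1-eta*Vf) = 13.68 GPa

13.68 GPa


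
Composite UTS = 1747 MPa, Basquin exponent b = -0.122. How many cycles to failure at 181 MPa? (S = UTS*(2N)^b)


N = 0.5 * (S/UTS)^(1/b) = 0.5 * (181/1747)^(1/-0.122) = 5.8827e+07 cycles

5.8827e+07 cycles


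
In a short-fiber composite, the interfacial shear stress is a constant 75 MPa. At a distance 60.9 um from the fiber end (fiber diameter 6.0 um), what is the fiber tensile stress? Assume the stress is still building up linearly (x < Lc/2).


Force balance: sigma_f * (pi*d^2/4) = tau * (pi*d) * x  ->  sigma_f = 4 * tau * x / d
sigma_f = 4 * 75 * 60.9 / 6.0 = 3045.0 MPa

3045.0 MPa


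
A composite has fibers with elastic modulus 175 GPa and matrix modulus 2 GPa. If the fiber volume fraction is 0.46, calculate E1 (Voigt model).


E1 = Ef*Vf + Em*(1-Vf) = 175*0.46 + 2*0.54 = 81.58 GPa

81.58 GPa


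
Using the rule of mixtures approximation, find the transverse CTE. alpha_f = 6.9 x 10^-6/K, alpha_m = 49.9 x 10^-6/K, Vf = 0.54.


alpha_2 = alpha_f*Vf + alpha_m*(1-Vf) = 6.9*0.54 + 49.9*0.46 = 26.7 x 10^-6/K

26.7 x 10^-6/K


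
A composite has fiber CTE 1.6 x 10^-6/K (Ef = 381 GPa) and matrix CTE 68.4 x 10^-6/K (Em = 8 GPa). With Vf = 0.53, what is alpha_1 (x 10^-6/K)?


E1 = Ef*Vf + Em*(1-Vf) = 205.69
alpha_1 = (alpha_f*Ef*Vf + alpha_m*Em*(1-Vf))/E1 = 2.82 x 10^-6/K

2.82 x 10^-6/K


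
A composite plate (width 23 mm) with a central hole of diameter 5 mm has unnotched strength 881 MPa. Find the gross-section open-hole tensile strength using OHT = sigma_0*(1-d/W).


OHT = sigma_0*(1-d/W) = 881*(1-5/23) = 689.5 MPa

689.5 MPa


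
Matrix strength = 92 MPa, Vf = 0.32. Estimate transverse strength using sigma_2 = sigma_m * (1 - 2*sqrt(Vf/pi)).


factor = 1 - 2*sqrt(0.32/pi) = 0.3617
sigma_2 = 92 * 0.3617 = 33.28 MPa

33.28 MPa


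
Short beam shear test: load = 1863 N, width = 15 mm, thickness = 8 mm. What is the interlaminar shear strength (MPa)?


ILSS = 3F/(4bh) = 3*1863/(4*15*8) = 11.64 MPa

11.64 MPa


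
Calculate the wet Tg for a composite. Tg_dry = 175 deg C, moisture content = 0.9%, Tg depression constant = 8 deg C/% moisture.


Tg_wet = Tg_dry - k*moisture = 175 - 8*0.9 = 167.8 deg C

167.8 deg C


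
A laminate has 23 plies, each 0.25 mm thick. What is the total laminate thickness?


h = n * t_ply = 23 * 0.25 = 5.75 mm

5.75 mm


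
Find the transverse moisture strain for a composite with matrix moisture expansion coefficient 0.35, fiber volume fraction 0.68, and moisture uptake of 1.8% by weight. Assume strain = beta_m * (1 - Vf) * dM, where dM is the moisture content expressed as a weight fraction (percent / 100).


dM = 1.8/100 = 0.018
strain = beta_m * (1-Vf) * dM = 0.35 * 0.32 * 0.018 = 0.002016

0.002016


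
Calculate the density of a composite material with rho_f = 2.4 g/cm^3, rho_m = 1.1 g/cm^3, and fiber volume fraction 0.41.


rho_c = rho_f*Vf + rho_m*(1-Vf) = 2.4*0.41 + 1.1*0.59 = 1.633 g/cm^3

1.633 g/cm^3


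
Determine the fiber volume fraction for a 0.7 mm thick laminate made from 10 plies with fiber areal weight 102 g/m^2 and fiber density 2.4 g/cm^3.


Vf = n * FAW / (rho_f * h * 1000) = 10 * 102 / (2.4 * 0.7 * 1000) = 0.6071

0.6071


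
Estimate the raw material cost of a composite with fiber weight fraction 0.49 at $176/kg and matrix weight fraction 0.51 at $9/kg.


Cost = cost_f*Wf + cost_m*Wm = 176*0.49 + 9*0.51 = $90.83/kg

$90.83/kg


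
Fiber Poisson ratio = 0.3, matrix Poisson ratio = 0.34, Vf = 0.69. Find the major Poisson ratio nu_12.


nu_12 = nu_f*Vf + nu_m*(1-Vf) = 0.3*0.69 + 0.34*0.31 = 0.3124

0.3124


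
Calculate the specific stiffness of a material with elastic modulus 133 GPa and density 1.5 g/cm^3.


Specific stiffness = E/rho = 133/1.5 = 88.7 GPa/(g/cm^3)

88.7 GPa/(g/cm^3)


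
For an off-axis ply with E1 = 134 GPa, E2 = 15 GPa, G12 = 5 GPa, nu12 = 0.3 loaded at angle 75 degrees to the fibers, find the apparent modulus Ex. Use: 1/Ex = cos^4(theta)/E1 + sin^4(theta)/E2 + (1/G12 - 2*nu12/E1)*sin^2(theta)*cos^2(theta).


cos^4(75) = 0.004487, sin^4(75) = 0.870513, sin^2(75)*cos^2(75) = 0.0625
1/G12 - 2*nu12/E1 = 1/5 - 2*0.3/134 = 0.195522 GPa^-1
1/Ex = 0.004487/134 + 0.870513/15 + 0.195522*0.0625 = 0.0702878 GPa^-1
Ex = 14.23 GPa

14.23 GPa


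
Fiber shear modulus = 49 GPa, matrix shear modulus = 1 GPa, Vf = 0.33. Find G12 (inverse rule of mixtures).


1/G12 = Vf/Gf + (1-Vf)/Gm = 0.33/49 + 0.67/1
G12 = 1.48 GPa

1.48 GPa


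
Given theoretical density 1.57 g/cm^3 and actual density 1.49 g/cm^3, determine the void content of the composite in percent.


Void% = (rho_theo - rho_actual)/rho_theo * 100 = (1.57 - 1.49)/1.57 * 100 = 5.1%

5.1%


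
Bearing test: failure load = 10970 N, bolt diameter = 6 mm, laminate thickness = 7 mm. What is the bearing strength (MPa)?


sigma_br = F/(d*h) = 10970/(6*7) = 261.2 MPa

261.2 MPa


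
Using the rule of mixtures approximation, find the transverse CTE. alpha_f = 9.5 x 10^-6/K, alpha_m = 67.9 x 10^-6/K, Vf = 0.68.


alpha_2 = alpha_f*Vf + alpha_m*(1-Vf) = 9.5*0.68 + 67.9*0.32 = 28.2 x 10^-6/K

28.2 x 10^-6/K


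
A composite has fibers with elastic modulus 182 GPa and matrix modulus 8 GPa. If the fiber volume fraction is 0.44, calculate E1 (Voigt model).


E1 = Ef*Vf + Em*(1-Vf) = 182*0.44 + 8*0.56 = 84.56 GPa

84.56 GPa


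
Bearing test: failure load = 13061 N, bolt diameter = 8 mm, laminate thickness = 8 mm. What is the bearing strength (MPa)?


sigma_br = F/(d*h) = 13061/(8*8) = 204.1 MPa

204.1 MPa


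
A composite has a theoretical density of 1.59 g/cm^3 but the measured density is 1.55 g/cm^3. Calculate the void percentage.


Void% = (rho_theo - rho_actual)/rho_theo * 100 = (1.59 - 1.55)/1.59 * 100 = 2.52%

2.52%


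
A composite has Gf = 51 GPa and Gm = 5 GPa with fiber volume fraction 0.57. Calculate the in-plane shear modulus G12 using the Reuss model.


1/G12 = Vf/Gf + (1-Vf)/Gm = 0.57/51 + 0.43/5
G12 = 10.29 GPa

10.29 GPa


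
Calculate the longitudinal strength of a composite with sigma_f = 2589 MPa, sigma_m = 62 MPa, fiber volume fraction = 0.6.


sigma_1 = sigma_f*Vf + sigma_m*(1-Vf) = 2589*0.6 + 62*0.4 = 1578.2 MPa

1578.2 MPa


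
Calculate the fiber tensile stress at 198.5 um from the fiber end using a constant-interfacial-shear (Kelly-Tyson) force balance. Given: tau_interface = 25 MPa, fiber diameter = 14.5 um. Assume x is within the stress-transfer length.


Force balance: sigma_f * (pi*d^2/4) = tau * (pi*d) * x  ->  sigma_f = 4 * tau * x / d
sigma_f = 4 * 25 * 198.5 / 14.5 = 1369.0 MPa

1369.0 MPa


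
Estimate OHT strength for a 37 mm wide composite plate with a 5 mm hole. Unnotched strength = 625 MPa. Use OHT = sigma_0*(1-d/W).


OHT = sigma_0*(1-d/W) = 625*(1-5/37) = 540.5 MPa

540.5 MPa


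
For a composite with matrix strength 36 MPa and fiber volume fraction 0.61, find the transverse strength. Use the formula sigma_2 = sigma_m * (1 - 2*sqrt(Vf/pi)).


factor = 1 - 2*sqrt(0.61/pi) = 0.1187
sigma_2 = 36 * 0.1187 = 4.27 MPa

4.27 MPa


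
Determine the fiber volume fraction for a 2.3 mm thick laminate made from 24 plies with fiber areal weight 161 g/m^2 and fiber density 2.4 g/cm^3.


Vf = n * FAW / (rho_f * h * 1000) = 24 * 161 / (2.4 * 2.3 * 1000) = 0.7

0.7


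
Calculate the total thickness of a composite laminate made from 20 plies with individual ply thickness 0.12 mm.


h = n * t_ply = 20 * 0.12 = 2.4 mm

2.4 mm
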